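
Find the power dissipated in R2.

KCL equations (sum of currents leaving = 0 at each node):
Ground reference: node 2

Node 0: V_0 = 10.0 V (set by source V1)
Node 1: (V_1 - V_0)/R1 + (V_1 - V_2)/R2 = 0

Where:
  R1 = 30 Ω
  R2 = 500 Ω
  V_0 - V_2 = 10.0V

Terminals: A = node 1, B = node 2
Nodal analysis, taking node 2 as the 0 V reference.
Source V1 fixes V_0 = 10 V.
KCL at each unknown node (sum of currents leaving = 0; resistances in Ω):
  Node 1: (V_1 - 10)/30 + (V_1 - 0)/500 = 0
Collecting terms: 0.03533 × V_1 = 0.3333  =>  V_1 = 9.434 V
I_R2 = (V_1 - V_2)/R2 = (9.434 - 0)/500 = 0.01887 A
P_R2 = I_R2² × R2 = (0.01887)² × 500 = 0.178 W

Final answer: 0.178 W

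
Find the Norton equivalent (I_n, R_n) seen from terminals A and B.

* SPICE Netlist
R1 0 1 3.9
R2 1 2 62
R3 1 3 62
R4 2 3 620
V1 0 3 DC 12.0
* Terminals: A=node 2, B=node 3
Find the Thévenin equivalent first; then I_n = V_th/R_th and R_n = R_th.
Step 1 — V_th is the open-circuit voltage V_A - V_B (nothing connected across the terminals).
Nodal analysis, taking node 3 as the 0 V reference.
Source V1 fixes V_0 = 12 V.
KCL at each unknown node (sum of currents leaving = 0; resistances in Ω):
  Node 1: (V_1 - 12)/3.9 + (V_1 - V_2)/62 + (V_1 - 0)/62 = 0
  Node 2: (V_2 - V_1)/62 + (V_2 - 0)/620 = 0
Collecting terms (coefficients in siemens):
  0.2887·V_1 - 0.01613·V_2 = 3.077
  0.01774·V_2 - 0.01613·V_1 = 0
Determinant D = (0.2887)(0.01774) - (-0.01613)(-0.01613) = 0.004861
V_1 = [(3.077)(0.01774) - (-0.01613)(0)]/D = 11.23 V
V_2 = [(0.2887)(0) - (3.077)(-0.01613)]/D = 10.21 V
V_th = V_2 - V_3 = 10.21 - 0 = 10.21 V
Step 2 — R_th: zero the source — replace V1 by a short circuit (node 3 merges into node 0) — and find the resistance seen between A (node 2) and B (node 0).
Reduce the network between node 2 (A) and node 0 (B) by series/parallel combination:
  Rp1 = R1 ‖ R3 (parallel, both between nodes 0 and 1) = 1/(1/3.9 + 1/62) = 3.669 Ω
  Rs1 = R2 + Rp1 (series, joined only at node 1) = 62 + 3.669 = 65.67 Ω
  Rp2 = R4 ‖ Rs1 (parallel, both between nodes 0 and 2) = 1/(1/620 + 1/65.67) = 59.38 Ω
R_th = 59.38 Ω
I_n = V_th/R_th = 10.21/59.38 = 0.1719 A, and R_n = R_th = 59.38 Ω

Final answer: I_n = 0.1719 A, R_n = 59.38 Ω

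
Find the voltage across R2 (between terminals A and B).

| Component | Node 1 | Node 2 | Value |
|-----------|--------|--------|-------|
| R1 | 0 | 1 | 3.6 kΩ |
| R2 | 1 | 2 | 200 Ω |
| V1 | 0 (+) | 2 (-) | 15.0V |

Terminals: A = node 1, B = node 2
R1 and R2 are in series across V1 (node 0 → node 1 → node 2), and the output A–B is taken across R2, so this is a voltage divider.
Series current: I = V1/(R1 + R2) = 15/(3600 + 200) = 15/3800 = 0.003947 A
V_R2 = I × R2 = V1 × R2/(R1 + R2) = 15 × 200/3800 = 0.7895 V

Final answer: 0.7895 V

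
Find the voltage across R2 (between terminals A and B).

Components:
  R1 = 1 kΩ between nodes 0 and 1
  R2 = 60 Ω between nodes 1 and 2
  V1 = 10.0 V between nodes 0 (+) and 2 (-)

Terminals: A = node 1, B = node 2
R1 and R2 are in series across V1 (node 0 → node 1 → node 2), and the output A–B is taken across R2, so this is a voltage divider.
Series current: I = V1/(R1 + R2) = 10/(1000 + 60) = 10/1060 = 0.009434 A
V_R2 = I × R2 = V1 × R2/(R1 + R2) = 10 × 60/1060 = 0.566 V

Final answer: 0.566 V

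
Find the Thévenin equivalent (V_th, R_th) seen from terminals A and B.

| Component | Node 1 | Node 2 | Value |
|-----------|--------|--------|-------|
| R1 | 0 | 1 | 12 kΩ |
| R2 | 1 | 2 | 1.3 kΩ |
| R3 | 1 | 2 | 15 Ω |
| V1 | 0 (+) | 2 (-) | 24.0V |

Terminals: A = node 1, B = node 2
Step 1 — V_th is the open-circuit voltage V_A - V_B (nothing connected across the terminals).
Nodal analysis, taking node 2 as the 0 V reference.
Source V1 fixes V_0 = 24 V.
KCL at each unknown node (sum of currents leaving = 0; resistances in Ω):
  Node 1: (V_1 - 24)/12000 + (V_1 - 0)/1300 + (V_1 - 0)/15 = 0
Collecting terms: 0.06752 × V_1 = 0.002  =>  V_1 = 0.02962 V
V_th = V_1 - V_2 = 0.02962 - 0 = 0.02962 V
Step 2 — R_th: zero the source — replace V1 by a short circuit (node 2 merges into node 0) — and find the resistance seen between A (node 1) and B (node 0).
Reduce the network between node 1 (A) and node 0 (B) by series/parallel combination:
  Rp1 = R1 ‖ R2 ‖ R3 (parallel, all between nodes 0 and 1) = 1/(1/12000 + 1/1300 + 1/15) = 14.81 Ω
R_th = 14.81 Ω

Final answer: V_th = 0.02962 V, R_th = 14.81 Ω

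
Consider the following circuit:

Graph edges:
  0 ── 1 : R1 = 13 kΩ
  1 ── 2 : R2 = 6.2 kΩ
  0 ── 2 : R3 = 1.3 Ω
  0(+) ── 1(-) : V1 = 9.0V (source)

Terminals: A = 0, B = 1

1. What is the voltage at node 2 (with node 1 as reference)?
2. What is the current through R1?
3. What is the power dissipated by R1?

Nodal analysis, taking node 1 as the 0 V reference.
Source V1 fixes V_0 = 9 V.
KCL at each unknown node (sum of currents leaving = 0; resistances in Ω):
  Node 2: (V_2 - 0)/6200 + (V_2 - 9)/1.3 = 0
Collecting terms: 0.7694 × V_2 = 6.923  =>  V_2 = 8.998 V
Part 1:
  Read off the nodal solution: V_2 = 8.998 V
Part 2:
  I_R1 = (V_0 - V_1)/R1 = (9 - 0)/13000 = 0.0006923 A
  Magnitude: I_R1 = 0.0006923 A
Part 3:
  I_R1 = (V_0 - V_1)/R1 = (9 - 0)/13000 = 0.0006923 A
  P_R1 = I_R1² × R1 = (0.0006923)² × 13000 = 0.006231 W

Final answers:
1. V_2 = 8.998 V
2. I_R1 = 0.0006923 A
3. P_R1 = 0.006231 W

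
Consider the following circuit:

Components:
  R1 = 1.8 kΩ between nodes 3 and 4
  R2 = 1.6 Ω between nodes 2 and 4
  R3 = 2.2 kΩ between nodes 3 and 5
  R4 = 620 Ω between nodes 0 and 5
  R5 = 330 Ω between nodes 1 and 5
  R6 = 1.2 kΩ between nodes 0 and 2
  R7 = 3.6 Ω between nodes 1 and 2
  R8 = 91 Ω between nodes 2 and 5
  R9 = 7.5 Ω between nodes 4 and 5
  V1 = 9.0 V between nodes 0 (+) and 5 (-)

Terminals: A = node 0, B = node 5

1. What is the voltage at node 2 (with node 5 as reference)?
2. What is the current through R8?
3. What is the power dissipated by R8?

Nodal analysis, taking node 5 as the 0 V reference.
Source V1 fixes V_0 = 9 V.
KCL at each unknown node (sum of currents leaving = 0; resistances in Ω):
  Node 1: (V_1 - 0)/330 + (V_1 - V_2)/3.6 = 0
  Node 2: (V_2 - V_4)/1.6 + (V_2 - 9)/1200 + (V_2 - V_1)/3.6 + (V_2 - 0)/91 = 0
  Node 3: (V_3 - V_4)/1800 + (V_3 - 0)/2200 = 0
  Node 4: (V_4 - V_3)/1800 + (V_4 - V_2)/1.6 + (V_4 - 0)/7.5 = 0
Collecting terms (coefficients in siemens):
  0.2808·V_1 - 0.2778·V_2 = 0
  0.9146·V_2 - 0.2778·V_1 - 0.625·V_4 = 0.0075
  0.00101·V_3 - 0.0005556·V_4 = 0
  0.7589·V_4 - 0.625·V_2 - 0.0005556·V_3 = 0
Solving these 4 simultaneous equations (Gaussian elimination) gives:
  V_1 = 0.05941 V, V_2 = 0.06006 V, V_3 = 0.02722 V, V_4 = 0.04948 V
Part 1:
  Read off the nodal solution: V_2 = 0.06006 V
Part 2:
  I_R8 = (V_2 - V_5)/R8 = (0.06006 - 0)/91 = 0.00066 A
  Magnitude: I_R8 = 0.00066 A
Part 3:
  I_R8 = (V_2 - V_5)/R8 = (0.06006 - 0)/91 = 0.00066 A
  P_R8 = I_R8² × R8 = (0.00066)² × 91 = 0.00003964 W

Final answers:
1. V_2 = 0.06006 V
2. I_R8 = 0.00066 A
3. P_R8 = 3.964e-05 W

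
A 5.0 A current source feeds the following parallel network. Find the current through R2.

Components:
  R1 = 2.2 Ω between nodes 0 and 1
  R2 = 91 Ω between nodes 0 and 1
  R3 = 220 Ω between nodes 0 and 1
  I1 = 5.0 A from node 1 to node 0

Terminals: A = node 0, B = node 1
All resistors sit directly between nodes 0 and 1, so they are in parallel and share one voltage V; the full source current 5 A splits among them.
1/R_par = 1/2.2 + 1/91 + 1/220 = 0.4701 S  =>  R_par = 2.127 Ω
V = I × R_par = 5 × 2.127 = 10.64 V
I_R2 = V/R2 = 10.64/91 = 0.1169 A

Final answer: 0.1169 A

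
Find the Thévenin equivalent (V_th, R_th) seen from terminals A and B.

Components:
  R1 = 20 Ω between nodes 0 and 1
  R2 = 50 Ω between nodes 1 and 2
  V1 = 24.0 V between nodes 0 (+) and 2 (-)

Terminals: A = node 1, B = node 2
Step 1 — V_th is the open-circuit voltage V_A - V_B (nothing connected across the terminals).
Nodal analysis, taking node 2 as the 0 V reference.
Source V1 fixes V_0 = 24 V.
KCL at each unknown node (sum of currents leaving = 0; resistances in Ω):
  Node 1: (V_1 - 24)/20 + (V_1 - 0)/50 = 0
Collecting terms: 0.07 × V_1 = 1.2  =>  V_1 = 17.14 V
V_th = V_1 - V_2 = 17.14 - 0 = 17.14 V
Step 2 — R_th: zero the source — replace V1 by a short circuit (node 2 merges into node 0) — and find the resistance seen between A (node 1) and B (node 0).
Reduce the network between node 1 (A) and node 0 (B) by series/parallel combination:
  Rp1 = R1 ‖ R2 (parallel, both between nodes 0 and 1) = 1/(1/20 + 1/50) = 14.29 Ω
R_th = 14.29 Ω

Final answer: V_th = 17.14 V, R_th = 14.29 Ω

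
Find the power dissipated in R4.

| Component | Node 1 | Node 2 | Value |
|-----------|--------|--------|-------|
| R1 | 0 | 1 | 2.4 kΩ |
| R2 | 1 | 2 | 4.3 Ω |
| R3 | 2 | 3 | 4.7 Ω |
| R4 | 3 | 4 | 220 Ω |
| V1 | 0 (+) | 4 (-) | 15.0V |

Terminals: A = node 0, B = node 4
Nodal analysis, taking node 4 as the 0 V reference.
Source V1 fixes V_0 = 15 V.
KCL at each unknown node (sum of currents leaving = 0; resistances in Ω):
  Node 1: (V_1 - 15)/2400 + (V_1 - V_2)/4.3 = 0
  Node 2: (V_2 - V_1)/4.3 + (V_2 - V_3)/4.7 = 0
  Node 3: (V_3 - V_2)/4.7 + (V_3 - 0)/220 = 0
Collecting terms (coefficients in siemens):
  0.233·V_1 - 0.2326·V_2 = 0.00625
  0.4453·V_2 - 0.2326·V_1 - 0.2128·V_3 = 0
  0.2173·V_3 - 0.2128·V_2 = 0
Solving these 3 simultaneous equations (Gaussian elimination) gives:
  V_1 = 1.307 V, V_2 = 1.282 V, V_3 = 1.255 V
I_R4 = (V_3 - V_4)/R4 = (1.255 - 0)/220 = 0.005706 A
P_R4 = I_R4² × R4 = (0.005706)² × 220 = 0.007162 W

Final answer: 0.007162 W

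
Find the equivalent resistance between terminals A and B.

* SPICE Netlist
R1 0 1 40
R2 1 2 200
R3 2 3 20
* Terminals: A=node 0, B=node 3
Reduce the network between node 0 (A) and node 3 (B) by series/parallel combination:
  Rs1 = R1 + R2 (series, joined only at node 1) = 40 + 200 = 240 Ω
  Rs2 = R3 + Rs1 (series, joined only at node 2) = 20 + 240 = 260 Ω
R_eq = 260 Ω

Final answer: 260 Ω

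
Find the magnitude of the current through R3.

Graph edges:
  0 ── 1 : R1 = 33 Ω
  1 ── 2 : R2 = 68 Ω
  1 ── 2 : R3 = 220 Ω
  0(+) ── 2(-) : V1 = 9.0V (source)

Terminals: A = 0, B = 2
Nodal analysis, taking node 2 as the 0 V reference.
Source V1 fixes V_0 = 9 V.
KCL at each unknown node (sum of currents leaving = 0; resistances in Ω):
  Node 1: (V_1 - 9)/33 + (V_1 - 0)/68 + (V_1 - 0)/220 = 0
Collecting terms: 0.04955 × V_1 = 0.2727  =>  V_1 = 5.504 V
I_R3 = (V_1 - V_2)/R3 = (5.504 - 0)/220 = 0.02502 A
|I_R3| = 0.02502 A

Final answer: |I_R3| = 0.02502 A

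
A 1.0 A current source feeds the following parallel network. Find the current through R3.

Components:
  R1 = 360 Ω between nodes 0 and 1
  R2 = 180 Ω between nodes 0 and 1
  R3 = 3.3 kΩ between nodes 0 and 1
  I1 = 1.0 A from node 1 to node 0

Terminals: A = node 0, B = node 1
All resistors sit directly between nodes 0 and 1, so they are in parallel and share one voltage V; the full source current 1 A splits among them.
1/R_par = 1/360 + 1/180 + 1/3300 = 0.008636 S  =>  R_par = 115.8 Ω
V = I × R_par = 1 × 115.8 = 115.8 V
I_R3 = V/R3 = 115.8/3300 = 0.03509 A

Final answer: 0.03509 A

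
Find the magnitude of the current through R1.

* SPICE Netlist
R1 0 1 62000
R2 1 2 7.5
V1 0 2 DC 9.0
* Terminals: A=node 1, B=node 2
Nodal analysis, taking node 2 as the 0 V reference.
Source V1 fixes V_0 = 9 V.
KCL at each unknown node (sum of currents leaving = 0; resistances in Ω):
  Node 1: (V_1 - 9)/62000 + (V_1 - 0)/7.5 = 0
Collecting terms: 0.1333 × V_1 = 0.0001452  =>  V_1 = 0.001089 V
I_R1 = (V_0 - V_1)/R1 = (9 - 0.001089)/62000 = 0.0001451 A
|I_R1| = 0.0001451 A

Final answer: |I_R1| = 0.0001451 A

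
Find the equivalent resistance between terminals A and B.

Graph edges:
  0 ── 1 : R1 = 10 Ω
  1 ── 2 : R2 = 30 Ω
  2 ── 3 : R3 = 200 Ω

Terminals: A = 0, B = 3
Reduce the network between node 0 (A) and node 3 (B) by series/parallel combination:
  Rs1 = R1 + R2 (series, joined only at node 1) = 10 + 30 = 40 Ω
  Rs2 = R3 + Rs1 (series, joined only at node 2) = 200 + 40 = 240 Ω
R_eq = 240 Ω

Final answer: 240 Ω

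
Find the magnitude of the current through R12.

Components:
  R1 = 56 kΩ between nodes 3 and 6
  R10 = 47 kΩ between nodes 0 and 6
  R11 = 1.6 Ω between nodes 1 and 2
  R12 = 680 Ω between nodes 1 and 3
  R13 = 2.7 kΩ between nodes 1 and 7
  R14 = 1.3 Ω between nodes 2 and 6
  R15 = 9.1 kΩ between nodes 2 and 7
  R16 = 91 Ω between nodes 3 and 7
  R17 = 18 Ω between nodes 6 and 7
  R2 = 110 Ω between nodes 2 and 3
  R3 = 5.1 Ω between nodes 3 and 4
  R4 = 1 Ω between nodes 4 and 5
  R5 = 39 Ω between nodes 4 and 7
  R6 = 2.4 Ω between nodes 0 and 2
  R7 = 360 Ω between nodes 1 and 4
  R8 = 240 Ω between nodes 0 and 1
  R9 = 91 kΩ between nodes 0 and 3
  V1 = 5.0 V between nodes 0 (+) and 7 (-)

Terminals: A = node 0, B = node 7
Nodal analysis, taking node 7 as the 0 V reference.
Source V1 fixes V_0 = 5 V.
KCL at each unknown node (sum of currents leaving = 0; resistances in Ω):
  Node 1: (V_1 - V_4)/360 + (V_1 - 5)/240 + (V_1 - V_2)/1.6 + (V_1 - V_3)/680 + (V_1 - 0)/2700 = 0
  Node 2: (V_2 - V_3)/110 + (V_2 - 5)/2.4 + (V_2 - V_1)/1.6 + (V_2 - V_6)/1.3 + (V_2 - 0)/9100 = 0
  Node 3: (V_3 - V_6)/56000 + (V_3 - V_2)/110 + (V_3 - V_4)/5.1 + (V_3 - 5)/91000 + (V_3 - V_1)/680 + (V_3 - 0)/91 = 0
  Node 4: (V_4 - V_3)/5.1 + (V_4 - V_5)/1 + (V_4 - 0)/39 + (V_4 - V_1)/360 = 0
  Node 5: (V_5 - V_4)/1 = 0
  Node 6: (V_6 - V_3)/56000 + (V_6 - 5)/47000 + (V_6 - V_2)/1.3 + (V_6 - 0)/18 = 0
Collecting terms (coefficients in siemens):
  0.6338·V_1 - 0.625·V_2 - 0.001471·V_3 - 0.002778·V_4 = 0.02083
  1.82·V_2 - 0.625·V_1 - 0.009091·V_3 - 0.7692·V_6 = 2.083
  0.2177·V_3 - 0.001471·V_1 - 0.009091·V_2 - 0.1961·V_4 - 0.00001786·V_6 = 0.00005495
  1.224·V_4 - 0.002778·V_1 - 0.1961·V_3 - 1·V_5 = 0
  1·V_5 - 1·V_4 = 0
  0.8248·V_6 - 0.7692·V_2 - 0.00001786·V_3 = 0.0001064
Solving these 6 simultaneous equations (Gaussian elimination) gives:
  V_1 = 4.339 V, V_2 = 4.359 V, V_3 = 1.221 V, V_4 = 1.12 V
  V_5 = 1.12 V, V_6 = 4.065 V
I_R12 = (V_1 - V_3)/R12 = (4.339 - 1.221)/680 = 0.004585 A
|I_R12| = 0.004585 A

Final answer: |I_R12| = 0.004585 A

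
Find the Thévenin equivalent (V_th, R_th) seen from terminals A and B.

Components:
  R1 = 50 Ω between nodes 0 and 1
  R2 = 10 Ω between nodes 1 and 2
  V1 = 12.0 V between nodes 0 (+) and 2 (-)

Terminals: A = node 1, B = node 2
Step 1 — V_th is the open-circuit voltage V_A - V_B (nothing connected across the terminals).
Nodal analysis, taking node 2 as the 0 V reference.
Source V1 fixes V_0 = 12 V.
KCL at each unknown node (sum of currents leaving = 0; resistances in Ω):
  Node 1: (V_1 - 12)/50 + (V_1 - 0)/10 = 0
Collecting terms: 0.12 × V_1 = 0.24  =>  V_1 = 2 V
V_th = V_1 - V_2 = 2 - 0 = 2 V
Step 2 — R_th: zero the source — replace V1 by a short circuit (node 2 merges into node 0) — and find the resistance seen between A (node 1) and B (node 0).
Reduce the network between node 1 (A) and node 0 (B) by series/parallel combination:
  Rp1 = R1 ‖ R2 (parallel, both between nodes 0 and 1) = 1/(1/50 + 1/10) = 8.333 Ω
R_th = 8.333 Ω

Final answer: V_th = 2 V, R_th = 8.333 Ω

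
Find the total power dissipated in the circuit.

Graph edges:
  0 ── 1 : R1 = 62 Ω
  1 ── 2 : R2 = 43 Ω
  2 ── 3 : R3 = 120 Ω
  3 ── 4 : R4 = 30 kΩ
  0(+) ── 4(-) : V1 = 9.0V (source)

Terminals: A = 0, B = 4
Nodal analysis, taking node 4 as the 0 V reference.
Source V1 fixes V_0 = 9 V.
KCL at each unknown node (sum of currents leaving = 0; resistances in Ω):
  Node 1: (V_1 - 9)/62 + (V_1 - V_2)/43 = 0
  Node 2: (V_2 - V_1)/43 + (V_2 - V_3)/120 = 0
  Node 3: (V_3 - V_2)/120 + (V_3 - 0)/30000 = 0
Collecting terms (coefficients in siemens):
  0.03938·V_1 - 0.02326·V_2 = 0.1452
  0.03159·V_2 - 0.02326·V_1 - 0.008333·V_3 = 0
  0.008367·V_3 - 0.008333·V_2 = 0
Solving these 3 simultaneous equations (Gaussian elimination) gives:
  V_1 = 8.982 V, V_2 = 8.969 V, V_3 = 8.933 V
Power in each resistor, P = (ΔV)²/R:
  P_R1 = (9 - 8.982)²/62 = 0.000005497 W
  P_R2 = (8.982 - 8.969)²/43 = 0.000003813 W
  P_R3 = (8.969 - 8.933)²/120 = 0.00001064 W
  P_R4 = (8.933 - 0)²/30000 = 0.00266 W
P_total = P_R1 + P_R2 + P_R3 + P_R4 = 0.00268 W

Final answer: 0.00268 W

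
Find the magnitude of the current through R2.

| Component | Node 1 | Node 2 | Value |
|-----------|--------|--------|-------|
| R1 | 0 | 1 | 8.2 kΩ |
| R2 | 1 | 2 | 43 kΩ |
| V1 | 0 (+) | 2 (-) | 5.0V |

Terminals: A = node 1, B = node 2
Nodal analysis, taking node 2 as the 0 V reference.
Source V1 fixes V_0 = 5 V.
KCL at each unknown node (sum of currents leaving = 0; resistances in Ω):
  Node 1: (V_1 - 5)/8200 + (V_1 - 0)/43000 = 0
Collecting terms: 0.0001452 × V_1 = 0.0006098  =>  V_1 = 4.199 V
I_R2 = (V_1 - V_2)/R2 = (4.199 - 0)/43000 = 0.00009766 A
|I_R2| = 0.00009766 A

Final answer: |I_R2| = 9.766e-05 A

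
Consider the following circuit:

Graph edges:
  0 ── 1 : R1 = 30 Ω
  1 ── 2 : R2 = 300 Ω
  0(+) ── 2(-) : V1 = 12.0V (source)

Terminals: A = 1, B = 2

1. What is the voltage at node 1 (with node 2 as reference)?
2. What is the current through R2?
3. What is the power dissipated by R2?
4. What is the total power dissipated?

Nodal analysis, taking node 2 as the 0 V reference.
Source V1 fixes V_0 = 12 V.
KCL at each unknown node (sum of currents leaving = 0; resistances in Ω):
  Node 1: (V_1 - 12)/30 + (V_1 - 0)/300 = 0
Collecting terms: 0.03667 × V_1 = 0.4  =>  V_1 = 10.91 V
Part 1:
  Read off the nodal solution: V_1 = 10.91 V
Part 2:
  I_R2 = (V_1 - V_2)/R2 = (10.91 - 0)/300 = 0.03636 A
  Magnitude: I_R2 = 0.03636 A
Part 3:
  I_R2 = (V_1 - V_2)/R2 = (10.91 - 0)/300 = 0.03636 A
  P_R2 = I_R2² × R2 = (0.03636)² × 300 = 0.3967 W
Part 4:
  Power in each resistor, P = (ΔV)²/R:
    P_R1 = (12 - 10.91)²/30 = 0.03967 W
    P_R2 = (10.91 - 0)²/300 = 0.3967 W
  P_total = P_R1 + P_R2 = 0.4364 W

Final answers:
1. V_1 = 10.91 V
2. I_R2 = 0.03636 A
3. P_R2 = 0.3967 W
4. P_total = 0.4364 W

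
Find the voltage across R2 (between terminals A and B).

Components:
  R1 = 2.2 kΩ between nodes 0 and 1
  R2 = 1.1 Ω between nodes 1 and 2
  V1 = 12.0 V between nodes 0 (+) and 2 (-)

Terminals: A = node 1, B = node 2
R1 and R2 are in series across V1 (node 0 → node 1 → node 2), and the output A–B is taken across R2, so this is a voltage divider.
Series current: I = V1/(R1 + R2) = 12/(2200 + 1.1) = 12/2201 = 0.005452 A
V_R2 = I × R2 = V1 × R2/(R1 + R2) = 12 × 1.1/2201 = 0.005997 V

Final answer: 0.005997 V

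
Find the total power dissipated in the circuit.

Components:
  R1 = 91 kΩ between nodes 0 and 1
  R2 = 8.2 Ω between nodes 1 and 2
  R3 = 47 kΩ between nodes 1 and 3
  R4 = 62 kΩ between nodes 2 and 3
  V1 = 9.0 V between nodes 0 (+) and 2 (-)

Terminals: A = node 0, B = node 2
Nodal analysis, taking node 2 as the 0 V reference.
Source V1 fixes V_0 = 9 V.
KCL at each unknown node (sum of currents leaving = 0; resistances in Ω):
  Node 1: (V_1 - 9)/91000 + (V_1 - 0)/8.2 + (V_1 - V_3)/47000 = 0
  Node 3: (V_3 - V_1)/47000 + (V_3 - 0)/62000 = 0
Collecting terms (coefficients in siemens):
  0.122·V_1 - 0.00002128·V_3 = 0.0000989
  0.00003741·V_3 - 0.00002128·V_1 = 0
Determinant D = (0.122)(0.00003741) - (-0.00002128)(-0.00002128) = 0.000004562
V_1 = [(0.0000989)(0.00003741) - (-0.00002128)(0)]/D = 0.0008109 V
V_3 = [(0.122)(0) - (0.0000989)(-0.00002128)]/D = 0.0004612 V
Power in each resistor, P = (ΔV)²/R:
  P_R1 = (9 - 0.0008109)²/91000 = 0.0008899 W
  P_R2 = (0.0008109 - 0)²/8.2 = 0.00000008018 W
  P_R3 = (0.0008109 - 0.0004612)²/47000 = 0.000000000002601 W
  P_R4 = (0 - 0.0004612)²/62000 = 0.000000000003431 W
P_total = P_R1 + P_R2 + P_R3 + P_R4 = 0.00089 W

Final answer: 0.00089 W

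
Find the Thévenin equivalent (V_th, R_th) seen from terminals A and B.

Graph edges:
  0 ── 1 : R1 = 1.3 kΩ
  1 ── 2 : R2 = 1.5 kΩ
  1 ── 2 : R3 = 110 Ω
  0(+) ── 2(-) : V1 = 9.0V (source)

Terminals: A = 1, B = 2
Step 1 — V_th is the open-circuit voltage V_A - V_B (nothing connected across the terminals).
Nodal analysis, taking node 2 as the 0 V reference.
Source V1 fixes V_0 = 9 V.
KCL at each unknown node (sum of currents leaving = 0; resistances in Ω):
  Node 1: (V_1 - 9)/1300 + (V_1 - 0)/1500 + (V_1 - 0)/110 = 0
Collecting terms: 0.01053 × V_1 = 0.006923  =>  V_1 = 0.6577 V
V_th = V_1 - V_2 = 0.6577 - 0 = 0.6577 V
Step 2 — R_th: zero the source — replace V1 by a short circuit (node 2 merges into node 0) — and find the resistance seen between A (node 1) and B (node 0).
Reduce the network between node 1 (A) and node 0 (B) by series/parallel combination:
  Rp1 = R1 ‖ R2 ‖ R3 (parallel, all between nodes 0 and 1) = 1/(1/1300 + 1/1500 + 1/110) = 95 Ω
R_th = 95 Ω

Final answer: V_th = 0.6577 V, R_th = 95 Ω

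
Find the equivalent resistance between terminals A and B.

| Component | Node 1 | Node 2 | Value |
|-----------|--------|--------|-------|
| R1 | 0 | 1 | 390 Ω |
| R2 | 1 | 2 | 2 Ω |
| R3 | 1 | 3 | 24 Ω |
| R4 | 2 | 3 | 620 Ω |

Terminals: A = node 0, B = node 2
Reduce the network between node 0 (A) and node 2 (B) by series/parallel combination:
  Rs1 = R3 + R4 (series, joined only at node 3) = 24 + 620 = 644 Ω
  Rp1 = R2 ‖ Rs1 (parallel, both between nodes 1 and 2) = 1/(1/2 + 1/644) = 1.994 Ω
  Rs2 = R1 + Rp1 (series, joined only at node 1) = 390 + 1.994 = 392 Ω
R_eq = 392 Ω

Final answer: 392 Ω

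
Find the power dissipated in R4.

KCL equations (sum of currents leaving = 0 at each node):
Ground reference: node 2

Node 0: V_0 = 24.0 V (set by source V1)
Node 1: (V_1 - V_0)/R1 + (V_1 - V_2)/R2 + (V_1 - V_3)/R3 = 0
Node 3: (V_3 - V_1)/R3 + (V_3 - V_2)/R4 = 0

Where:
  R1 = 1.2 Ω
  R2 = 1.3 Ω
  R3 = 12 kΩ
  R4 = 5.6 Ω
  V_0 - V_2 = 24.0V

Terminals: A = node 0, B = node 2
Nodal analysis, taking node 2 as the 0 V reference.
Source V1 fixes V_0 = 24 V.
KCL at each unknown node (sum of currents leaving = 0; resistances in Ω):
  Node 1: (V_1 - 24)/1.2 + (V_1 - 0)/1.3 + (V_1 - V_3)/12000 = 0
  Node 3: (V_3 - V_1)/12000 + (V_3 - 0)/5.6 = 0
Collecting terms (coefficients in siemens):
  1.603·V_1 - 0.00008333·V_3 = 20
  0.1787·V_3 - 0.00008333·V_1 = 0
Determinant D = (1.603)(0.1787) - (-0.00008333)(-0.00008333) = 0.2863
V_1 = [(20)(0.1787) - (-0.00008333)(0)]/D = 12.48 V
V_3 = [(1.603)(0) - (20)(-0.00008333)]/D = 0.005821 V
I_R4 = (V_2 - V_3)/R4 = (0 - 0.005821)/5.6 = -0.001039 A
P_R4 = I_R4² × R4 = (-0.001039)² × 5.6 = 0.000006051 W

Final answer: 6.051e-06 W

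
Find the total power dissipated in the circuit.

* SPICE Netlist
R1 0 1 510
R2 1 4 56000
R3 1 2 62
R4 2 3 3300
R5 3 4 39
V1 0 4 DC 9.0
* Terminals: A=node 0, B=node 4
Nodal analysis, taking node 4 as the 0 V reference.
Source V1 fixes V_0 = 9 V.
KCL at each unknown node (sum of currents leaving = 0; resistances in Ω):
  Node 1: (V_1 - 9)/510 + (V_1 - 0)/56000 + (V_1 - V_2)/62 = 0
  Node 2: (V_2 - V_1)/62 + (V_2 - V_3)/3300 = 0
  Node 3: (V_3 - V_2)/3300 + (V_3 - 0)/39 = 0
Collecting terms (coefficients in siemens):
  0.01811·V_1 - 0.01613·V_2 = 0.01765
  0.01643·V_2 - 0.01613·V_1 - 0.000303·V_3 = 0
  0.02594·V_3 - 0.000303·V_2 = 0
Solving these 3 simultaneous equations (Gaussian elimination) gives:
  V_1 = 7.765 V, V_2 = 7.623 V, V_3 = 0.08904 V
Power in each resistor, P = (ΔV)²/R:
  P_R1 = (9 - 7.765)²/510 = 0.002991 W
  P_R2 = (7.765 - 0)²/56000 = 0.001077 W
  P_R3 = (7.765 - 7.623)²/62 = 0.0003232 W
  P_R4 = (7.623 - 0.08904)²/3300 = 0.0172 W
  P_R5 = (0.08904 - 0)²/39 = 0.0002033 W
P_total = P_R1 + P_R2 + P_R3 + P_R4 + P_R5 = 0.0218 W

Final answer: 0.0218 W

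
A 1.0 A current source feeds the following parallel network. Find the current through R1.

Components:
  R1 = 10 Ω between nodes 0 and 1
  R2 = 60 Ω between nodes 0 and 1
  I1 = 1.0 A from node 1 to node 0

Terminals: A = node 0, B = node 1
All resistors sit directly between nodes 0 and 1, so they are in parallel and share one voltage V; the full source current 1 A splits among them.
1/R_par = 1/10 + 1/60 = 0.1167 S  =>  R_par = 8.571 Ω
V = I × R_par = 1 × 8.571 = 8.571 V
I_R1 = V/R1 = 8.571/10 = 0.8571 A

Final answer: 0.8571 A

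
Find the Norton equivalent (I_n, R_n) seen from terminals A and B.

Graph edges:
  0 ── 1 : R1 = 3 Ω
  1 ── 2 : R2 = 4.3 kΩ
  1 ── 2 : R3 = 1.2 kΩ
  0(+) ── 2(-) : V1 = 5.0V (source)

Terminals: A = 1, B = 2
Find the Thévenin equivalent first; then I_n = V_th/R_th and R_n = R_th.
Step 1 — V_th is the open-circuit voltage V_A - V_B (nothing connected across the terminals).
Nodal analysis, taking node 2 as the 0 V reference.
Source V1 fixes V_0 = 5 V.
KCL at each unknown node (sum of currents leaving = 0; resistances in Ω):
  Node 1: (V_1 - 5)/3 + (V_1 - 0)/4300 + (V_1 - 0)/1200 = 0
Collecting terms: 0.3344 × V_1 = 1.667  =>  V_1 = 4.984 V
V_th = V_1 - V_2 = 4.984 - 0 = 4.984 V
Step 2 — R_th: zero the source — replace V1 by a short circuit (node 2 merges into node 0) — and find the resistance seen between A (node 1) and B (node 0).
Reduce the network between node 1 (A) and node 0 (B) by series/parallel combination:
  Rp1 = R1 ‖ R2 ‖ R3 (parallel, all between nodes 0 and 1) = 1/(1/3 + 1/4300 + 1/1200) = 2.99 Ω
R_th = 2.99 Ω
I_n = V_th/R_th = 4.984/2.99 = 1.667 A, and R_n = R_th = 2.99 Ω

Final answer: I_n = 1.667 A, R_n = 2.99 Ω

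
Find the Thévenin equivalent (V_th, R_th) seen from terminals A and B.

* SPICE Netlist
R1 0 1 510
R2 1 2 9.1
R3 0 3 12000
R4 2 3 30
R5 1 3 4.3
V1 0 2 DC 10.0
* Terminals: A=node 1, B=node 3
Step 1 — V_th is the open-circuit voltage V_A - V_B (nothing connected across the terminals).
Nodal analysis, taking node 2 as the 0 V reference.
Source V1 fixes V_0 = 10 V.
KCL at each unknown node (sum of currents leaving = 0; resistances in Ω):
  Node 1: (V_1 - 10)/510 + (V_1 - 0)/9.1 + (V_1 - V_3)/4.3 = 0
  Node 3: (V_3 - 10)/12000 + (V_3 - 0)/30 + (V_3 - V_1)/4.3 = 0
Collecting terms (coefficients in siemens):
  0.3444·V_1 - 0.2326·V_3 = 0.01961
  0.266·V_3 - 0.2326·V_1 = 0.0008333
Determinant D = (0.3444)(0.266) - (-0.2326)(-0.2326) = 0.03752
V_1 = [(0.01961)(0.266) - (-0.2326)(0.0008333)]/D = 0.1442 V
V_3 = [(0.3444)(0.0008333) - (0.01961)(-0.2326)]/D = 0.1292 V
V_th = V_1 - V_3 = 0.1442 - 0.1292 = 0.01498 V
Step 2 — R_th: zero the source — replace V1 by a short circuit (node 2 merges into node 0) — and find the resistance seen between A (node 1) and B (node 3).
Reduce the network between node 1 (A) and node 3 (B) by series/parallel combination:
  Rp1 = R1 ‖ R2 (parallel, both between nodes 0 and 1) = 1/(1/510 + 1/9.1) = 8.94 Ω
  Rp2 = R3 ‖ R4 (parallel, both between nodes 0 and 3) = 1/(1/12000 + 1/30) = 29.93 Ω
  Rs1 = Rp1 + Rp2 (series, joined only at node 0) = 8.94 + 29.93 = 38.87 Ω
  Rp3 = R5 ‖ Rs1 (parallel, both between nodes 1 and 3) = 1/(1/4.3 + 1/38.87) = 3.872 Ω
R_th = 3.872 Ω

Final answer: V_th = 0.01498 V, R_th = 3.872 Ω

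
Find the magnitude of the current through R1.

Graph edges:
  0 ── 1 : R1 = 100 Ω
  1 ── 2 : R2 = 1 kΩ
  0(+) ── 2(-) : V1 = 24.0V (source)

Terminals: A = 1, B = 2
Nodal analysis, taking node 2 as the 0 V reference.
Source V1 fixes V_0 = 24 V.
KCL at each unknown node (sum of currents leaving = 0; resistances in Ω):
  Node 1: (V_1 - 24)/100 + (V_1 - 0)/1000 = 0
Collecting terms: 0.011 × V_1 = 0.24  =>  V_1 = 21.82 V
I_R1 = (V_0 - V_1)/R1 = (24 - 21.82)/100 = 0.02182 A
|I_R1| = 0.02182 A

Final answer: |I_R1| = 0.02182 A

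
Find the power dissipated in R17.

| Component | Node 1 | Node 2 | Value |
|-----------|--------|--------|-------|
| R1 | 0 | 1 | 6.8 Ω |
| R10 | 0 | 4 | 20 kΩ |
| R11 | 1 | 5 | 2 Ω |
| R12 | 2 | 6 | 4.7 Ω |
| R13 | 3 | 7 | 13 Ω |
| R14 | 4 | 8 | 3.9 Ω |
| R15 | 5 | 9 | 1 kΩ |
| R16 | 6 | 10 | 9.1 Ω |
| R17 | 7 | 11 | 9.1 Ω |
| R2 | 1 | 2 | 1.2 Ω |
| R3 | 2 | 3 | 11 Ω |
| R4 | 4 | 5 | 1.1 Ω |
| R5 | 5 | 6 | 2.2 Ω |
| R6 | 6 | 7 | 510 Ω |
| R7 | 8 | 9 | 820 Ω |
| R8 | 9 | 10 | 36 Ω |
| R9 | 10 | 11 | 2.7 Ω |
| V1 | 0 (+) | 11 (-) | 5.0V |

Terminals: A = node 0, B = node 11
Nodal analysis, taking node 11 as the 0 V reference.
Source V1 fixes V_0 = 5 V.
KCL at each unknown node (sum of currents leaving = 0; resistances in Ω):
  Node 1: (V_1 - 5)/6.8 + (V_1 - V_2)/1.2 + (V_1 - V_5)/2 = 0
  Node 2: (V_2 - V_1)/1.2 + (V_2 - V_3)/11 + (V_2 - V_6)/4.7 = 0
  Node 3: (V_3 - V_2)/11 + (V_3 - V_7)/13 = 0
  Node 4: (V_4 - V_5)/1.1 + (V_4 - 5)/20000 + (V_4 - V_8)/3.9 = 0
  Node 5: (V_5 - V_4)/1.1 + (V_5 - V_6)/2.2 + (V_5 - V_1)/2 + (V_5 - V_9)/1000 = 0
  Node 6: (V_6 - V_5)/2.2 + (V_6 - V_7)/510 + (V_6 - V_2)/4.7 + (V_6 - V_10)/9.1 = 0
  Node 7: (V_7 - V_6)/510 + (V_7 - V_3)/13 + (V_7 - 0)/9.1 = 0
  Node 8: (V_8 - V_9)/820 + (V_8 - V_4)/3.9 = 0
  Node 9: (V_9 - V_8)/820 + (V_9 - V_10)/36 + (V_9 - V_5)/1000 = 0
  Node 10: (V_10 - V_9)/36 + (V_10 - 0)/2.7 + (V_10 - V_6)/9.1 = 0
Collecting terms (coefficients in siemens):
  1.48·V_1 - 0.8333·V_2 - 0.5·V_5 = 0.7353
  1.137·V_2 - 0.8333·V_1 - 0.09091·V_3 - 0.2128·V_6 = 0
  0.1678·V_3 - 0.09091·V_2 - 0.07692·V_7 = 0
  1.166·V_4 - 0.9091·V_5 - 0.2564·V_8 = 0.00025
  1.865·V_5 - 0.5·V_1 - 0.9091·V_4 - 0.4545·V_6 - 0.001·V_9 = 0
  0.7792·V_6 - 0.2128·V_2 - 0.4545·V_5 - 0.001961·V_7 - 0.1099·V_10 = 0
  0.1888·V_7 - 0.07692·V_3 - 0.001961·V_6 = 0
  0.2576·V_8 - 0.2564·V_4 - 0.00122·V_9 = 0
  0.03·V_9 - 0.001·V_5 - 0.00122·V_8 - 0.02778·V_10 = 0
  0.508·V_10 - 0.1099·V_6 - 0.02778·V_9 = 0
Solving these 10 simultaneous equations (Gaussian elimination) gives:
  V_1 = 2.987 V, V_2 = 2.794 V, V_3 = 1.875 V, V_4 = 2.715 V
  V_5 = 2.717 V, V_6 = 2.43 V, V_7 = 0.7894 V, V_8 = 2.706 V
  V_9 = 0.724 V, V_10 = 0.5652 V
I_R17 = (V_7 - V_11)/R17 = (0.7894 - 0)/9.1 = 0.08675 A
P_R17 = I_R17² × R17 = (0.08675)² × 9.1 = 0.06848 W

Final answer: 0.06848 W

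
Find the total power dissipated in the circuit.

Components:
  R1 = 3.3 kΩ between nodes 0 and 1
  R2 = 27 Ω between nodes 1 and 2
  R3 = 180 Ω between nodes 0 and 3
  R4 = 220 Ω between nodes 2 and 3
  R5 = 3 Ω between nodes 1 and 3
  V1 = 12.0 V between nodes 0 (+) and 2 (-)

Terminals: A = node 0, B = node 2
Nodal analysis, taking node 2 as the 0 V reference.
Source V1 fixes V_0 = 12 V.
KCL at each unknown node (sum of currents leaving = 0; resistances in Ω):
  Node 1: (V_1 - 12)/3300 + (V_1 - 0)/27 + (V_1 - V_3)/3 = 0
  Node 3: (V_3 - 12)/180 + (V_3 - 0)/220 + (V_3 - V_1)/3 = 0
Collecting terms (coefficients in siemens):
  0.3707·V_1 - 0.3333·V_3 = 0.003636
  0.3434·V_3 - 0.3333·V_1 = 0.06667
Determinant D = (0.3707)(0.3434) - (-0.3333)(-0.3333) = 0.01619
V_1 = [(0.003636)(0.3434) - (-0.3333)(0.06667)]/D = 1.45 V
V_3 = [(0.3707)(0.06667) - (0.003636)(-0.3333)]/D = 1.601 V
Power in each resistor, P = (ΔV)²/R:
  P_R1 = (12 - 1.45)²/3300 = 0.03373 W
  P_R2 = (1.45 - 0)²/27 = 0.07783 W
  P_R3 = (12 - 1.601)²/180 = 0.6008 W
  P_R4 = (0 - 1.601)²/220 = 0.01165 W
  P_R5 = (1.45 - 1.601)²/3 = 0.007649 W
P_total = P_R1 + P_R2 + P_R3 + P_R4 + P_R5 = 0.7316 W

Final answer: 0.7316 W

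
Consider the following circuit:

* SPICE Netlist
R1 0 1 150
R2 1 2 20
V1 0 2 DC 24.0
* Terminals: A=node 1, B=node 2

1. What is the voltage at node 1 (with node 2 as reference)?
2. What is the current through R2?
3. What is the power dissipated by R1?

Nodal analysis, taking node 2 as the 0 V reference.
Source V1 fixes V_0 = 24 V.
KCL at each unknown node (sum of currents leaving = 0; resistances in Ω):
  Node 1: (V_1 - 24)/150 + (V_1 - 0)/20 = 0
Collecting terms: 0.05667 × V_1 = 0.16  =>  V_1 = 2.824 V
Part 1:
  Read off the nodal solution: V_1 = 2.824 V
Part 2:
  I_R2 = (V_1 - V_2)/R2 = (2.824 - 0)/20 = 0.1412 A
  Magnitude: I_R2 = 0.1412 A
Part 3:
  I_R1 = (V_0 - V_1)/R1 = (24 - 2.824)/150 = 0.1412 A
  P_R1 = I_R1² × R1 = (0.1412)² × 150 = 2.99 W

Final answers:
1. V_1 = 2.824 V
2. I_R2 = 0.1412 A
3. P_R1 = 2.99 W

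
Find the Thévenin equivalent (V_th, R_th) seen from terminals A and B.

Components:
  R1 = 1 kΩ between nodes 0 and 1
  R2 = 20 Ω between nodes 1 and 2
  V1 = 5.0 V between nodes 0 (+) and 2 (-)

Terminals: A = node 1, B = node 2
Step 1 — V_th is the open-circuit voltage V_A - V_B (nothing connected across the terminals).
Nodal analysis, taking node 2 as the 0 V reference.
Source V1 fixes V_0 = 5 V.
KCL at each unknown node (sum of currents leaving = 0; resistances in Ω):
  Node 1: (V_1 - 5)/1000 + (V_1 - 0)/20 = 0
Collecting terms: 0.051 × V_1 = 0.005  =>  V_1 = 0.09804 V
V_th = V_1 - V_2 = 0.09804 - 0 = 0.09804 V
Step 2 — R_th: zero the source — replace V1 by a short circuit (node 2 merges into node 0) — and find the resistance seen between A (node 1) and B (node 0).
Reduce the network between node 1 (A) and node 0 (B) by series/parallel combination:
  Rp1 = R1 ‖ R2 (parallel, both between nodes 0 and 1) = 1/(1/1000 + 1/20) = 19.61 Ω
R_th = 19.61 Ω

Final answer: V_th = 0.09804 V, R_th = 19.61 Ω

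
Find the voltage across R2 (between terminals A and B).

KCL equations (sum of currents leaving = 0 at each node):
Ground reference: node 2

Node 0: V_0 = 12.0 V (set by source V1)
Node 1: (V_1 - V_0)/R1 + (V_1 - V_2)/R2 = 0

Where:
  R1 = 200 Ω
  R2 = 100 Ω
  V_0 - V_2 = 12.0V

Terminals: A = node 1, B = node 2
R1 and R2 are in series across V1 (node 0 → node 1 → node 2), and the output A–B is taken across R2, so this is a voltage divider.
Series current: I = V1/(R1 + R2) = 12/(200 + 100) = 12/300 = 0.04 A
V_R2 = I × R2 = V1 × R2/(R1 + R2) = 12 × 100/300 = 4 V

Final answer: 4 V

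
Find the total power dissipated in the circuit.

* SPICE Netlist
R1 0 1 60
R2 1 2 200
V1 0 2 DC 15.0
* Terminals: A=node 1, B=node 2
Nodal analysis, taking node 2 as the 0 V reference.
Source V1 fixes V_0 = 15 V.
KCL at each unknown node (sum of currents leaving = 0; resistances in Ω):
  Node 1: (V_1 - 15)/60 + (V_1 - 0)/200 = 0
Collecting terms: 0.02167 × V_1 = 0.25  =>  V_1 = 11.54 V
Power in each resistor, P = (ΔV)²/R:
  P_R1 = (15 - 11.54)²/60 = 0.1997 W
  P_R2 = (11.54 - 0)²/200 = 0.6657 W
P_total = P_R1 + P_R2 = 0.8654 W

Final answer: 0.8654 W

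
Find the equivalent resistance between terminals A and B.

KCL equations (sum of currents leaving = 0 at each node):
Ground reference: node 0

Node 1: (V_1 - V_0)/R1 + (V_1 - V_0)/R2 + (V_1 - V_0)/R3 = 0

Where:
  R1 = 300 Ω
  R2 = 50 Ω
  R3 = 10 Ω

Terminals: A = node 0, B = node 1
Reduce the network between node 0 (A) and node 1 (B) by series/parallel combination:
  Rp1 = R1 ‖ R2 ‖ R3 (parallel, all between nodes 0 and 1) = 1/(1/300 + 1/50 + 1/10) = 8.108 Ω
R_eq = 8.108 Ω

Final answer: 8.108 Ω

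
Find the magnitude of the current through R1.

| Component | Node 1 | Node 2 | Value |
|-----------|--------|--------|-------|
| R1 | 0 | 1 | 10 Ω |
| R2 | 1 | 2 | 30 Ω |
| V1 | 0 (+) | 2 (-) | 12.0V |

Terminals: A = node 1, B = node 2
Nodal analysis, taking node 2 as the 0 V reference.
Source V1 fixes V_0 = 12 V.
KCL at each unknown node (sum of currents leaving = 0; resistances in Ω):
  Node 1: (V_1 - 12)/10 + (V_1 - 0)/30 = 0
Collecting terms: 0.1333 × V_1 = 1.2  =>  V_1 = 9 V
I_R1 = (V_0 - V_1)/R1 = (12 - 9)/10 = 0.3 A
|I_R1| = 0.3 A

Final answer: |I_R1| = 0.3 A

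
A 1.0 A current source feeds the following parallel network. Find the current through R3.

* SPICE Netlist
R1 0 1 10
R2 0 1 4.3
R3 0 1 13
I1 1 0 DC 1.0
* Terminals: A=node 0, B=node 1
All resistors sit directly between nodes 0 and 1, so they are in parallel and share one voltage V; the full source current 1 A splits among them.
1/R_par = 1/10 + 1/4.3 + 1/13 = 0.4095 S  =>  R_par = 2.442 Ω
V = I × R_par = 1 × 2.442 = 2.442 V
I_R3 = V/R3 = 2.442/13 = 0.1879 A

Final answer: 0.1879 A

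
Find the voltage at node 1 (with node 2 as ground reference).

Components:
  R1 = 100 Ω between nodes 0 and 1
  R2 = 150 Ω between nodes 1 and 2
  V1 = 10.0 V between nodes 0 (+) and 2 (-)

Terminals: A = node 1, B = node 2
Nodal analysis, taking node 2 as the 0 V reference.
Source V1 fixes V_0 = 10 V.
KCL at each unknown node (sum of currents leaving = 0; resistances in Ω):
  Node 1: (V_1 - 10)/100 + (V_1 - 0)/150 = 0
Collecting terms: 0.01667 × V_1 = 0.1  =>  V_1 = 6 V
The requested potential is V_1 = 6 V.

Final answer: V_1 = 6 V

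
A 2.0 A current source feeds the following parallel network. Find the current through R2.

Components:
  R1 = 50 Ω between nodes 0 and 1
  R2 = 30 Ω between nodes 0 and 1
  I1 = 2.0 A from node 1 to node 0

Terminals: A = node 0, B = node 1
All resistors sit directly between nodes 0 and 1, so they are in parallel and share one voltage V; the full source current 2 A splits among them.
1/R_par = 1/50 + 1/30 = 0.05333 S  =>  R_par = 18.75 Ω
V = I × R_par = 2 × 18.75 = 37.5 V
I_R2 = V/R2 = 37.5/30 = 1.25 A

Final answer: 1.25 A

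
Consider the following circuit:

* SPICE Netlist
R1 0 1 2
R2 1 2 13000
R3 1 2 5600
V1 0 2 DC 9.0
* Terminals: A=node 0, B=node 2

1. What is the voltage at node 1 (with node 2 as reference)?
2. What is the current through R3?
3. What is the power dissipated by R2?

Nodal analysis, taking node 2 as the 0 V reference.
Source V1 fixes V_0 = 9 V.
KCL at each unknown node (sum of currents leaving = 0; resistances in Ω):
  Node 1: (V_1 - 9)/2 + (V_1 - 0)/13000 + (V_1 - 0)/5600 = 0
Collecting terms: 0.5003 × V_1 = 4.5  =>  V_1 = 8.995 V
Part 1:
  Read off the nodal solution: V_1 = 8.995 V
Part 2:
  I_R3 = (V_1 - V_2)/R3 = (8.995 - 0)/5600 = 0.001606 A
  Magnitude: I_R3 = 0.001606 A
Part 3:
  I_R2 = (V_1 - V_2)/R2 = (8.995 - 0)/13000 = 0.000692 A
  P_R2 = I_R2² × R2 = (0.000692)² × 13000 = 0.006224 W

Final answers:
1. V_1 = 8.995 V
2. I_R3 = 0.001606 A
3. P_R2 = 0.006224 W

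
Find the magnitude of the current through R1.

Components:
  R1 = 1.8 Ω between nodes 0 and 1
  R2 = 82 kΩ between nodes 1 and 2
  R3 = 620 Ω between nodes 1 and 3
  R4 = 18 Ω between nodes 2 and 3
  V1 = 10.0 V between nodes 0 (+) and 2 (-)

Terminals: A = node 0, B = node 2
Nodal analysis, taking node 2 as the 0 V reference.
Source V1 fixes V_0 = 10 V.
KCL at each unknown node (sum of currents leaving = 0; resistances in Ω):
  Node 1: (V_1 - 10)/1.8 + (V_1 - 0)/82000 + (V_1 - V_3)/620 = 0
  Node 3: (V_3 - V_1)/620 + (V_3 - 0)/18 = 0
Collecting terms (coefficients in siemens):
  0.5572·V_1 - 0.001613·V_3 = 5.556
  0.05717·V_3 - 0.001613·V_1 = 0
Determinant D = (0.5572)(0.05717) - (-0.001613)(-0.001613) = 0.03185
V_1 = [(5.556)(0.05717) - (-0.001613)(0)]/D = 9.972 V
V_3 = [(0.5572)(0) - (5.556)(-0.001613)]/D = 0.2813 V
I_R1 = (V_0 - V_1)/R1 = (10 - 9.972)/1.8 = 0.01575 A
|I_R1| = 0.01575 A

Final answer: |I_R1| = 0.01575 A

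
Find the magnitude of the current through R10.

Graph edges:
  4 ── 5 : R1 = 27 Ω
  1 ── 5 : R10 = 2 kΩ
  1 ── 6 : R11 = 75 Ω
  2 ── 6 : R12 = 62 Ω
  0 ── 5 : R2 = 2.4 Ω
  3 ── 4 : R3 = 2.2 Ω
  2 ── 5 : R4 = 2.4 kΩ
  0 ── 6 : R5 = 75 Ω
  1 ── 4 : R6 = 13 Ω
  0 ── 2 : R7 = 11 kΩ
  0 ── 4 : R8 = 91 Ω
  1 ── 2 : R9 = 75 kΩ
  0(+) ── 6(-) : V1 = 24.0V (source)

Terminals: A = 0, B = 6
Nodal analysis, taking node 6 as the 0 V reference.
Source V1 fixes V_0 = 24 V.
KCL at each unknown node (sum of currents leaving = 0; resistances in Ω):
  Node 1: (V_1 - V_4)/13 + (V_1 - V_2)/75000 + (V_1 - V_5)/2000 + (V_1 - 0)/75 = 0
  Node 2: (V_2 - V_5)/2400 + (V_2 - 24)/11000 + (V_2 - V_1)/75000 + (V_2 - 0)/62 = 0
  Node 3: (V_3 - V_4)/2.2 = 0
  Node 4: (V_4 - V_5)/27 + (V_4 - V_3)/2.2 + (V_4 - V_1)/13 + (V_4 - 24)/91 = 0
  Node 5: (V_5 - V_4)/27 + (V_5 - 24)/2.4 + (V_5 - V_2)/2400 + (V_5 - V_1)/2000 = 0
Collecting terms (coefficients in siemens):
  0.09077·V_1 - 0.00001333·V_2 - 0.07692·V_4 - 0.0005·V_5 = 0
  0.01665·V_2 - 0.00001333·V_1 - 0.0004167·V_5 = 0.002182
  0.4545·V_3 - 0.4545·V_4 = 0
  0.5795·V_4 - 0.07692·V_1 - 0.4545·V_3 - 0.03704·V_5 = 0.2637
  0.4546·V_5 - 0.0005·V_1 - 0.0004167·V_2 - 0.03704·V_4 = 10
Solving these 5 simultaneous equations (Gaussian elimination) gives:
  V_1 = 16.4 V, V_2 = 0.7342 V, V_3 = 19.19 V, V_4 = 19.19 V
  V_5 = 23.58 V
I_R10 = (V_1 - V_5)/R10 = (16.4 - 23.58)/2000 = -0.003592 A
|I_R10| = 0.003592 A

Final answer: |I_R10| = 0.003592 A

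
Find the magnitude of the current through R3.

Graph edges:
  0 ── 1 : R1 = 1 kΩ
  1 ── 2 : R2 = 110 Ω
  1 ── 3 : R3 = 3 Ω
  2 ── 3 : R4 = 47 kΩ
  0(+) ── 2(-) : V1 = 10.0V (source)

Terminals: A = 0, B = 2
Nodal analysis, taking node 2 as the 0 V reference.
Source V1 fixes V_0 = 10 V.
KCL at each unknown node (sum of currents leaving = 0; resistances in Ω):
  Node 1: (V_1 - 10)/1000 + (V_1 - 0)/110 + (V_1 - V_3)/3 = 0
  Node 3: (V_3 - V_1)/3 + (V_3 - 0)/47000 = 0
Collecting terms (coefficients in siemens):
  0.3434·V_1 - 0.3333·V_3 = 0.01
  0.3334·V_3 - 0.3333·V_1 = 0
Determinant D = (0.3434)(0.3334) - (-0.3333)(-0.3333) = 0.003371
V_1 = [(0.01)(0.3334) - (-0.3333)(0)]/D = 0.9889 V
V_3 = [(0.3434)(0) - (0.01)(-0.3333)]/D = 0.9888 V
I_R3 = (V_1 - V_3)/R3 = (0.9889 - 0.9888)/3 = 0.00002104 A
|I_R3| = 0.00002104 A

Final answer: |I_R3| = 2.104e-05 A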